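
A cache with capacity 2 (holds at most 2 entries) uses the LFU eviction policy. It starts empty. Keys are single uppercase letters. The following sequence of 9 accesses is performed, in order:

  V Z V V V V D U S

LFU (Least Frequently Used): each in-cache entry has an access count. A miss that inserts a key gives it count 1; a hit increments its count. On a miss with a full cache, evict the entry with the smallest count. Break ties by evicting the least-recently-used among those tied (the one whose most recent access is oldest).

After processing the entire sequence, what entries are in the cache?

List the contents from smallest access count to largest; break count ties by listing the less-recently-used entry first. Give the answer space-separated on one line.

Answer: S V

Derivation:
LFU simulation (capacity=2):
  1. access V: MISS. Cache: [V(c=1)]
  2. access Z: MISS. Cache: [V(c=1) Z(c=1)]
  3. access V: HIT, count now 2. Cache: [Z(c=1) V(c=2)]
  4. access V: HIT, count now 3. Cache: [Z(c=1) V(c=3)]
  5. access V: HIT, count now 4. Cache: [Z(c=1) V(c=4)]
  6. access V: HIT, count now 5. Cache: [Z(c=1) V(c=5)]
  7. access D: MISS, evict Z(c=1). Cache: [D(c=1) V(c=5)]
  8. access U: MISS, evict D(c=1). Cache: [U(c=1) V(c=5)]
  9. access S: MISS, evict U(c=1). Cache: [S(c=1) V(c=5)]
Total: 4 hits, 5 misses, 3 evictions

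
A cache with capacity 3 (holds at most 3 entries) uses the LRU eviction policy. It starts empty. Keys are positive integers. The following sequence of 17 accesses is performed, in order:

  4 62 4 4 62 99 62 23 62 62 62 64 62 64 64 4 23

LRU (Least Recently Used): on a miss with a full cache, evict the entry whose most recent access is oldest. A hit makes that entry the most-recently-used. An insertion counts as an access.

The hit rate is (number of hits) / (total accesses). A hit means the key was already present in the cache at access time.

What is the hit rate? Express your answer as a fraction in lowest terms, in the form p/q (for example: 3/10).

Answer: 10/17

Derivation:
LRU simulation (capacity=3):
  1. access 4: MISS. Cache (LRU->MRU): [4]
  2. access 62: MISS. Cache (LRU->MRU): [4 62]
  3. access 4: HIT. Cache (LRU->MRU): [62 4]
  4. access 4: HIT. Cache (LRU->MRU): [62 4]
  5. access 62: HIT. Cache (LRU->MRU): [4 62]
  6. access 99: MISS. Cache (LRU->MRU): [4 62 99]
  7. access 62: HIT. Cache (LRU->MRU): [4 99 62]
  8. access 23: MISS, evict 4. Cache (LRU->MRU): [99 62 23]
  9. access 62: HIT. Cache (LRU->MRU): [99 23 62]
  10. access 62: HIT. Cache (LRU->MRU): [99 23 62]
  11. access 62: HIT. Cache (LRU->MRU): [99 23 62]
  12. access 64: MISS, evict 99. Cache (LRU->MRU): [23 62 64]
  13. access 62: HIT. Cache (LRU->MRU): [23 64 62]
  14. access 64: HIT. Cache (LRU->MRU): [23 62 64]
  15. access 64: HIT. Cache (LRU->MRU): [23 62 64]
  16. access 4: MISS, evict 23. Cache (LRU->MRU): [62 64 4]
  17. access 23: MISS, evict 62. Cache (LRU->MRU): [64 4 23]
Total: 10 hits, 7 misses, 4 evictions

Hit rate = 10/17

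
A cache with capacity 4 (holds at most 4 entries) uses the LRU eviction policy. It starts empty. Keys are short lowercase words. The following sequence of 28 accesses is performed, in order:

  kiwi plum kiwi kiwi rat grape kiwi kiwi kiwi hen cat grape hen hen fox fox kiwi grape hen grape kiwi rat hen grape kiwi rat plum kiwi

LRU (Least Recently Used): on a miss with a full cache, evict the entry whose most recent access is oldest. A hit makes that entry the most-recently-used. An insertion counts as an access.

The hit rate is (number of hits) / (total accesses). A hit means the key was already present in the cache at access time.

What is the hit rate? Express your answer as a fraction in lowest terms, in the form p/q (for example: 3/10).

Answer: 9/14

Derivation:
LRU simulation (capacity=4):
  1. access kiwi: MISS. Cache (LRU->MRU): [kiwi]
  2. access plum: MISS. Cache (LRU->MRU): [kiwi plum]
  3. access kiwi: HIT. Cache (LRU->MRU): [plum kiwi]
  4. access kiwi: HIT. Cache (LRU->MRU): [plum kiwi]
  5. access rat: MISS. Cache (LRU->MRU): [plum kiwi rat]
  6. access grape: MISS. Cache (LRU->MRU): [plum kiwi rat grape]
  7. access kiwi: HIT. Cache (LRU->MRU): [plum rat grape kiwi]
  8. access kiwi: HIT. Cache (LRU->MRU): [plum rat grape kiwi]
  9. access kiwi: HIT. Cache (LRU->MRU): [plum rat grape kiwi]
  10. access hen: MISS, evict plum. Cache (LRU->MRU): [rat grape kiwi hen]
  11. access cat: MISS, evict rat. Cache (LRU->MRU): [grape kiwi hen cat]
  12. access grape: HIT. Cache (LRU->MRU): [kiwi hen cat grape]
  13. access hen: HIT. Cache (LRU->MRU): [kiwi cat grape hen]
  14. access hen: HIT. Cache (LRU->MRU): [kiwi cat grape hen]
  15. access fox: MISS, evict kiwi. Cache (LRU->MRU): [cat grape hen fox]
  16. access fox: HIT. Cache (LRU->MRU): [cat grape hen fox]
  17. access kiwi: MISS, evict cat. Cache (LRU->MRU): [grape hen fox kiwi]
  18. access grape: HIT. Cache (LRU->MRU): [hen fox kiwi grape]
  19. access hen: HIT. Cache (LRU->MRU): [fox kiwi grape hen]
  20. access grape: HIT. Cache (LRU->MRU): [fox kiwi hen grape]
  21. access kiwi: HIT. Cache (LRU->MRU): [fox hen grape kiwi]
  22. access rat: MISS, evict fox. Cache (LRU->MRU): [hen grape kiwi rat]
  23. access hen: HIT. Cache (LRU->MRU): [grape kiwi rat hen]
  24. access grape: HIT. Cache (LRU->MRU): [kiwi rat hen grape]
  25. access kiwi: HIT. Cache (LRU->MRU): [rat hen grape kiwi]
  26. access rat: HIT. Cache (LRU->MRU): [hen grape kiwi rat]
  27. access plum: MISS, evict hen. Cache (LRU->MRU): [grape kiwi rat plum]
  28. access kiwi: HIT. Cache (LRU->MRU): [grape rat plum kiwi]
Total: 18 hits, 10 misses, 6 evictions

Hit rate = 18/28 = 9/14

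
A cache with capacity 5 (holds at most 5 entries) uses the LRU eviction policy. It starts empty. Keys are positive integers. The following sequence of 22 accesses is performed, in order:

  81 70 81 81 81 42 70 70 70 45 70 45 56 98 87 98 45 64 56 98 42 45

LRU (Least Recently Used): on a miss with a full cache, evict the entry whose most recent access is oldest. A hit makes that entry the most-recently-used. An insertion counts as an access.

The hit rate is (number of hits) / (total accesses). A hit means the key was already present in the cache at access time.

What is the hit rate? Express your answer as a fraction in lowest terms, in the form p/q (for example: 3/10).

LRU simulation (capacity=5):
  1. access 81: MISS. Cache (LRU->MRU): [81]
  2. access 70: MISS. Cache (LRU->MRU): [81 70]
  3. access 81: HIT. Cache (LRU->MRU): [70 81]
  4. access 81: HIT. Cache (LRU->MRU): [70 81]
  5. access 81: HIT. Cache (LRU->MRU): [70 81]
  6. access 42: MISS. Cache (LRU->MRU): [70 81 42]
  7. access 70: HIT. Cache (LRU->MRU): [81 42 70]
  8. access 70: HIT. Cache (LRU->MRU): [81 42 70]
  9. access 70: HIT. Cache (LRU->MRU): [81 42 70]
  10. access 45: MISS. Cache (LRU->MRU): [81 42 70 45]
  11. access 70: HIT. Cache (LRU->MRU): [81 42 45 70]
  12. access 45: HIT. Cache (LRU->MRU): [81 42 70 45]
  13. access 56: MISS. Cache (LRU->MRU): [81 42 70 45 56]
  14. access 98: MISS, evict 81. Cache (LRU->MRU): [42 70 45 56 98]
  15. access 87: MISS, evict 42. Cache (LRU->MRU): [70 45 56 98 87]
  16. access 98: HIT. Cache (LRU->MRU): [70 45 56 87 98]
  17. access 45: HIT. Cache (LRU->MRU): [70 56 87 98 45]
  18. access 64: MISS, evict 70. Cache (LRU->MRU): [56 87 98 45 64]
  19. access 56: HIT. Cache (LRU->MRU): [87 98 45 64 56]
  20. access 98: HIT. Cache (LRU->MRU): [87 45 64 56 98]
  21. access 42: MISS, evict 87. Cache (LRU->MRU): [45 64 56 98 42]
  22. access 45: HIT. Cache (LRU->MRU): [64 56 98 42 45]
Total: 13 hits, 9 misses, 4 evictions

Hit rate = 13/22

Answer: 13/22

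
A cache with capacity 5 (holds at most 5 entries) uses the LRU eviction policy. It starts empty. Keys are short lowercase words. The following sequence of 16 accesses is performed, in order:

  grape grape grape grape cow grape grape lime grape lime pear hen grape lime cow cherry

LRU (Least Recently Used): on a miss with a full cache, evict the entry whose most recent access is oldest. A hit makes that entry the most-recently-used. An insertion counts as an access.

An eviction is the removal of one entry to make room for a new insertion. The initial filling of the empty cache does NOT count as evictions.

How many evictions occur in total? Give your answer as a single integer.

LRU simulation (capacity=5):
  1. access grape: MISS. Cache (LRU->MRU): [grape]
  2. access grape: HIT. Cache (LRU->MRU): [grape]
  3. access grape: HIT. Cache (LRU->MRU): [grape]
  4. access grape: HIT. Cache (LRU->MRU): [grape]
  5. access cow: MISS. Cache (LRU->MRU): [grape cow]
  6. access grape: HIT. Cache (LRU->MRU): [cow grape]
  7. access grape: HIT. Cache (LRU->MRU): [cow grape]
  8. access lime: MISS. Cache (LRU->MRU): [cow grape lime]
  9. access grape: HIT. Cache (LRU->MRU): [cow lime grape]
  10. access lime: HIT. Cache (LRU->MRU): [cow grape lime]
  11. access pear: MISS. Cache (LRU->MRU): [cow grape lime pear]
  12. access hen: MISS. Cache (LRU->MRU): [cow grape lime pear hen]
  13. access grape: HIT. Cache (LRU->MRU): [cow lime pear hen grape]
  14. access lime: HIT. Cache (LRU->MRU): [cow pear hen grape lime]
  15. access cow: HIT. Cache (LRU->MRU): [pear hen grape lime cow]
  16. access cherry: MISS, evict pear. Cache (LRU->MRU): [hen grape lime cow cherry]
Total: 10 hits, 6 misses, 1 evictions

Answer: 1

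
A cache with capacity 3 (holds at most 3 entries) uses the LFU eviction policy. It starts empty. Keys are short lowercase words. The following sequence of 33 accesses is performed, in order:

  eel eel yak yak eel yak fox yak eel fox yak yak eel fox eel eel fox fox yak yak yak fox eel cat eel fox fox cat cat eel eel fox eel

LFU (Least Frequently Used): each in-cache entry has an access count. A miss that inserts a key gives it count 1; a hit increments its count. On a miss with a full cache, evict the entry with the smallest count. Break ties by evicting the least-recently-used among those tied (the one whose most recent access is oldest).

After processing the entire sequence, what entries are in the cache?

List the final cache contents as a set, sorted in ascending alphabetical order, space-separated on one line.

Answer: eel fox yak

Derivation:
LFU simulation (capacity=3):
  1. access eel: MISS. Cache: [eel(c=1)]
  2. access eel: HIT, count now 2. Cache: [eel(c=2)]
  3. access yak: MISS. Cache: [yak(c=1) eel(c=2)]
  4. access yak: HIT, count now 2. Cache: [eel(c=2) yak(c=2)]
  5. access eel: HIT, count now 3. Cache: [yak(c=2) eel(c=3)]
  6. access yak: HIT, count now 3. Cache: [eel(c=3) yak(c=3)]
  7. access fox: MISS. Cache: [fox(c=1) eel(c=3) yak(c=3)]
  8. access yak: HIT, count now 4. Cache: [fox(c=1) eel(c=3) yak(c=4)]
  9. access eel: HIT, count now 4. Cache: [fox(c=1) yak(c=4) eel(c=4)]
  10. access fox: HIT, count now 2. Cache: [fox(c=2) yak(c=4) eel(c=4)]
  11. access yak: HIT, count now 5. Cache: [fox(c=2) eel(c=4) yak(c=5)]
  12. access yak: HIT, count now 6. Cache: [fox(c=2) eel(c=4) yak(c=6)]
  13. access eel: HIT, count now 5. Cache: [fox(c=2) eel(c=5) yak(c=6)]
  14. access fox: HIT, count now 3. Cache: [fox(c=3) eel(c=5) yak(c=6)]
  15. access eel: HIT, count now 6. Cache: [fox(c=3) yak(c=6) eel(c=6)]
  16. access eel: HIT, count now 7. Cache: [fox(c=3) yak(c=6) eel(c=7)]
  17. access fox: HIT, count now 4. Cache: [fox(c=4) yak(c=6) eel(c=7)]
  18. access fox: HIT, count now 5. Cache: [fox(c=5) yak(c=6) eel(c=7)]
  19. access yak: HIT, count now 7. Cache: [fox(c=5) eel(c=7) yak(c=7)]
  20. access yak: HIT, count now 8. Cache: [fox(c=5) eel(c=7) yak(c=8)]
  21. access yak: HIT, count now 9. Cache: [fox(c=5) eel(c=7) yak(c=9)]
  22. access fox: HIT, count now 6. Cache: [fox(c=6) eel(c=7) yak(c=9)]
  23. access eel: HIT, count now 8. Cache: [fox(c=6) eel(c=8) yak(c=9)]
  24. access cat: MISS, evict fox(c=6). Cache: [cat(c=1) eel(c=8) yak(c=9)]
  25. access eel: HIT, count now 9. Cache: [cat(c=1) yak(c=9) eel(c=9)]
  26. access fox: MISS, evict cat(c=1). Cache: [fox(c=1) yak(c=9) eel(c=9)]
  27. access fox: HIT, count now 2. Cache: [fox(c=2) yak(c=9) eel(c=9)]
  28. access cat: MISS, evict fox(c=2). Cache: [cat(c=1) yak(c=9) eel(c=9)]
  29. access cat: HIT, count now 2. Cache: [cat(c=2) yak(c=9) eel(c=9)]
  30. access eel: HIT, count now 10. Cache: [cat(c=2) yak(c=9) eel(c=10)]
  31. access eel: HIT, count now 11. Cache: [cat(c=2) yak(c=9) eel(c=11)]
  32. access fox: MISS, evict cat(c=2). Cache: [fox(c=1) yak(c=9) eel(c=11)]
  33. access eel: HIT, count now 12. Cache: [fox(c=1) yak(c=9) eel(c=12)]
Total: 26 hits, 7 misses, 4 evictions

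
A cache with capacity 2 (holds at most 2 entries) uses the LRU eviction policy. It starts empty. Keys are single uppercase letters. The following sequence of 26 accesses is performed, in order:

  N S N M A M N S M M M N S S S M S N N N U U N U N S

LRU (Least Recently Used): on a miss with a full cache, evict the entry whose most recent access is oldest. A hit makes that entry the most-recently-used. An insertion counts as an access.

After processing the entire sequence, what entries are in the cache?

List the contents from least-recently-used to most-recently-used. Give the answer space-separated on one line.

LRU simulation (capacity=2):
  1. access N: MISS. Cache (LRU->MRU): [N]
  2. access S: MISS. Cache (LRU->MRU): [N S]
  3. access N: HIT. Cache (LRU->MRU): [S N]
  4. access M: MISS, evict S. Cache (LRU->MRU): [N M]
  5. access A: MISS, evict N. Cache (LRU->MRU): [M A]
  6. access M: HIT. Cache (LRU->MRU): [A M]
  7. access N: MISS, evict A. Cache (LRU->MRU): [M N]
  8. access S: MISS, evict M. Cache (LRU->MRU): [N S]
  9. access M: MISS, evict N. Cache (LRU->MRU): [S M]
  10. access M: HIT. Cache (LRU->MRU): [S M]
  11. access M: HIT. Cache (LRU->MRU): [S M]
  12. access N: MISS, evict S. Cache (LRU->MRU): [M N]
  13. access S: MISS, evict M. Cache (LRU->MRU): [N S]
  14. access S: HIT. Cache (LRU->MRU): [N S]
  15. access S: HIT. Cache (LRU->MRU): [N S]
  16. access M: MISS, evict N. Cache (LRU->MRU): [S M]
  17. access S: HIT. Cache (LRU->MRU): [M S]
  18. access N: MISS, evict M. Cache (LRU->MRU): [S N]
  19. access N: HIT. Cache (LRU->MRU): [S N]
  20. access N: HIT. Cache (LRU->MRU): [S N]
  21. access U: MISS, evict S. Cache (LRU->MRU): [N U]
  22. access U: HIT. Cache (LRU->MRU): [N U]
  23. access N: HIT. Cache (LRU->MRU): [U N]
  24. access U: HIT. Cache (LRU->MRU): [N U]
  25. access N: HIT. Cache (LRU->MRU): [U N]
  26. access S: MISS, evict U. Cache (LRU->MRU): [N S]
Total: 13 hits, 13 misses, 11 evictions

Answer: N S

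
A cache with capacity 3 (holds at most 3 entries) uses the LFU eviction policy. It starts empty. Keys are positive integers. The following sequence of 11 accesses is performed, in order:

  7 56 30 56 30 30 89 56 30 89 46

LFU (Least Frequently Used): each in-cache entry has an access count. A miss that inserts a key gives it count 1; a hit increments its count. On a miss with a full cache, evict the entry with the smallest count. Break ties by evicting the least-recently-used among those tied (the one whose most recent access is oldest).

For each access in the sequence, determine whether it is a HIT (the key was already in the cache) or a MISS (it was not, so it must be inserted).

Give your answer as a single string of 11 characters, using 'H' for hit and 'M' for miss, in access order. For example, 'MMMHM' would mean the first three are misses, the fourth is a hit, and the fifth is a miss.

Answer: MMMHHHMHHHM

Derivation:
LFU simulation (capacity=3):
  1. access 7: MISS. Cache: [7(c=1)]
  2. access 56: MISS. Cache: [7(c=1) 56(c=1)]
  3. access 30: MISS. Cache: [7(c=1) 56(c=1) 30(c=1)]
  4. access 56: HIT, count now 2. Cache: [7(c=1) 30(c=1) 56(c=2)]
  5. access 30: HIT, count now 2. Cache: [7(c=1) 56(c=2) 30(c=2)]
  6. access 30: HIT, count now 3. Cache: [7(c=1) 56(c=2) 30(c=3)]
  7. access 89: MISS, evict 7(c=1). Cache: [89(c=1) 56(c=2) 30(c=3)]
  8. access 56: HIT, count now 3. Cache: [89(c=1) 30(c=3) 56(c=3)]
  9. access 30: HIT, count now 4. Cache: [89(c=1) 56(c=3) 30(c=4)]
  10. access 89: HIT, count now 2. Cache: [89(c=2) 56(c=3) 30(c=4)]
  11. access 46: MISS, evict 89(c=2). Cache: [46(c=1) 56(c=3) 30(c=4)]
Total: 6 hits, 5 misses, 2 evictions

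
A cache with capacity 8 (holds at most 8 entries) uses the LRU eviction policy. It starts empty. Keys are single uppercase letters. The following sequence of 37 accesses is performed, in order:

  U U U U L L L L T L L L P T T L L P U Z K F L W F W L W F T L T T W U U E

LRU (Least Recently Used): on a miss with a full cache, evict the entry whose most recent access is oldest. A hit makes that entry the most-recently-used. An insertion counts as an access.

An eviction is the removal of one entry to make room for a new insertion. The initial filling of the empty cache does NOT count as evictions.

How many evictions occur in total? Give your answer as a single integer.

Answer: 1

Derivation:
LRU simulation (capacity=8):
  1. access U: MISS. Cache (LRU->MRU): [U]
  2. access U: HIT. Cache (LRU->MRU): [U]
  3. access U: HIT. Cache (LRU->MRU): [U]
  4. access U: HIT. Cache (LRU->MRU): [U]
  5. access L: MISS. Cache (LRU->MRU): [U L]
  6. access L: HIT. Cache (LRU->MRU): [U L]
  7. access L: HIT. Cache (LRU->MRU): [U L]
  8. access L: HIT. Cache (LRU->MRU): [U L]
  9. access T: MISS. Cache (LRU->MRU): [U L T]
  10. access L: HIT. Cache (LRU->MRU): [U T L]
  11. access L: HIT. Cache (LRU->MRU): [U T L]
  12. access L: HIT. Cache (LRU->MRU): [U T L]
  13. access P: MISS. Cache (LRU->MRU): [U T L P]
  14. access T: HIT. Cache (LRU->MRU): [U L P T]
  15. access T: HIT. Cache (LRU->MRU): [U L P T]
  16. access L: HIT. Cache (LRU->MRU): [U P T L]
  17. access L: HIT. Cache (LRU->MRU): [U P T L]
  18. access P: HIT. Cache (LRU->MRU): [U T L P]
  19. access U: HIT. Cache (LRU->MRU): [T L P U]
  20. access Z: MISS. Cache (LRU->MRU): [T L P U Z]
  21. access K: MISS. Cache (LRU->MRU): [T L P U Z K]
  22. access F: MISS. Cache (LRU->MRU): [T L P U Z K F]
  23. access L: HIT. Cache (LRU->MRU): [T P U Z K F L]
  24. access W: MISS. Cache (LRU->MRU): [T P U Z K F L W]
  25. access F: HIT. Cache (LRU->MRU): [T P U Z K L W F]
  26. access W: HIT. Cache (LRU->MRU): [T P U Z K L F W]
  27. access L: HIT. Cache (LRU->MRU): [T P U Z K F W L]
  28. access W: HIT. Cache (LRU->MRU): [T P U Z K F L W]
  29. access F: HIT. Cache (LRU->MRU): [T P U Z K L W F]
  30. access T: HIT. Cache (LRU->MRU): [P U Z K L W F T]
  31. access L: HIT. Cache (LRU->MRU): [P U Z K W F T L]
  32. access T: HIT. Cache (LRU->MRU): [P U Z K W F L T]
  33. access T: HIT. Cache (LRU->MRU): [P U Z K W F L T]
  34. access W: HIT. Cache (LRU->MRU): [P U Z K F L T W]
  35. access U: HIT. Cache (LRU->MRU): [P Z K F L T W U]
  36. access U: HIT. Cache (LRU->MRU): [P Z K F L T W U]
  37. access E: MISS, evict P. Cache (LRU->MRU): [Z K F L T W U E]
Total: 28 hits, 9 misses, 1 evictions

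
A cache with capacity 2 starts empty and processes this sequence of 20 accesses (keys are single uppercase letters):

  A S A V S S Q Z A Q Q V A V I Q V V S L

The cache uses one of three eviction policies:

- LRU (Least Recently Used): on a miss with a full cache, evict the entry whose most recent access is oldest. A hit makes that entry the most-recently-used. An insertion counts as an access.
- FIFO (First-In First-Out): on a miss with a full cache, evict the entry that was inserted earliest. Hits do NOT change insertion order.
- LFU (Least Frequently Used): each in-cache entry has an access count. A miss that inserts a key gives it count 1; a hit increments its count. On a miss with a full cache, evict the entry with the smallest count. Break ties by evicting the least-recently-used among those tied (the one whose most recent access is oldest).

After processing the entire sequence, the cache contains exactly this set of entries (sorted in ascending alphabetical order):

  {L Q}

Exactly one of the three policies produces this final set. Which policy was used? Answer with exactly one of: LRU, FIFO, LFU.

Simulating under each policy and comparing final sets:
  LRU: final set = {L S} -> differs
  FIFO: final set = {L S} -> differs
  LFU: final set = {L Q} -> MATCHES target
Only LFU produces the target set.

Answer: LFU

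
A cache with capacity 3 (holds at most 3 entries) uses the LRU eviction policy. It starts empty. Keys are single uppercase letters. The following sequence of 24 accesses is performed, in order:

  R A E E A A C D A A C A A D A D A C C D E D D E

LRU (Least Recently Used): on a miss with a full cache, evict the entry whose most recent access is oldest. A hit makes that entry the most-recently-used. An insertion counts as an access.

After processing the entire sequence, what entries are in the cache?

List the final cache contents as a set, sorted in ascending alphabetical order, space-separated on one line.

LRU simulation (capacity=3):
  1. access R: MISS. Cache (LRU->MRU): [R]
  2. access A: MISS. Cache (LRU->MRU): [R A]
  3. access E: MISS. Cache (LRU->MRU): [R A E]
  4. access E: HIT. Cache (LRU->MRU): [R A E]
  5. access A: HIT. Cache (LRU->MRU): [R E A]
  6. access A: HIT. Cache (LRU->MRU): [R E A]
  7. access C: MISS, evict R. Cache (LRU->MRU): [E A C]
  8. access D: MISS, evict E. Cache (LRU->MRU): [A C D]
  9. access A: HIT. Cache (LRU->MRU): [C D A]
  10. access A: HIT. Cache (LRU->MRU): [C D A]
  11. access C: HIT. Cache (LRU->MRU): [D A C]
  12. access A: HIT. Cache (LRU->MRU): [D C A]
  13. access A: HIT. Cache (LRU->MRU): [D C A]
  14. access D: HIT. Cache (LRU->MRU): [C A D]
  15. access A: HIT. Cache (LRU->MRU): [C D A]
  16. access D: HIT. Cache (LRU->MRU): [C A D]
  17. access A: HIT. Cache (LRU->MRU): [C D A]
  18. access C: HIT. Cache (LRU->MRU): [D A C]
  19. access C: HIT. Cache (LRU->MRU): [D A C]
  20. access D: HIT. Cache (LRU->MRU): [A C D]
  21. access E: MISS, evict A. Cache (LRU->MRU): [C D E]
  22. access D: HIT. Cache (LRU->MRU): [C E D]
  23. access D: HIT. Cache (LRU->MRU): [C E D]
  24. access E: HIT. Cache (LRU->MRU): [C D E]
Total: 18 hits, 6 misses, 3 evictions

Answer: C D E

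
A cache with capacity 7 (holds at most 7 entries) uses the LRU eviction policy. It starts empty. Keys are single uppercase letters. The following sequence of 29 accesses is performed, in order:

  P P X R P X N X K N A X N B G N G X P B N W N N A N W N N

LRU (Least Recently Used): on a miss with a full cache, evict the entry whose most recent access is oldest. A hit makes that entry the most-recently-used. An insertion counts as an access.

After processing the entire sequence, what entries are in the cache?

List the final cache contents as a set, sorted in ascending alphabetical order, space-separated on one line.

Answer: A B G N P W X

Derivation:
LRU simulation (capacity=7):
  1. access P: MISS. Cache (LRU->MRU): [P]
  2. access P: HIT. Cache (LRU->MRU): [P]
  3. access X: MISS. Cache (LRU->MRU): [P X]
  4. access R: MISS. Cache (LRU->MRU): [P X R]
  5. access P: HIT. Cache (LRU->MRU): [X R P]
  6. access X: HIT. Cache (LRU->MRU): [R P X]
  7. access N: MISS. Cache (LRU->MRU): [R P X N]
  8. access X: HIT. Cache (LRU->MRU): [R P N X]
  9. access K: MISS. Cache (LRU->MRU): [R P N X K]
  10. access N: HIT. Cache (LRU->MRU): [R P X K N]
  11. access A: MISS. Cache (LRU->MRU): [R P X K N A]
  12. access X: HIT. Cache (LRU->MRU): [R P K N A X]
  13. access N: HIT. Cache (LRU->MRU): [R P K A X N]
  14. access B: MISS. Cache (LRU->MRU): [R P K A X N B]
  15. access G: MISS, evict R. Cache (LRU->MRU): [P K A X N B G]
  16. access N: HIT. Cache (LRU->MRU): [P K A X B G N]
  17. access G: HIT. Cache (LRU->MRU): [P K A X B N G]
  18. access X: HIT. Cache (LRU->MRU): [P K A B N G X]
  19. access P: HIT. Cache (LRU->MRU): [K A B N G X P]
  20. access B: HIT. Cache (LRU->MRU): [K A N G X P B]
  21. access N: HIT. Cache (LRU->MRU): [K A G X P B N]
  22. access W: MISS, evict K. Cache (LRU->MRU): [A G X P B N W]
  23. access N: HIT. Cache (LRU->MRU): [A G X P B W N]
  24. access N: HIT. Cache (LRU->MRU): [A G X P B W N]
  25. access A: HIT. Cache (LRU->MRU): [G X P B W N A]
  26. access N: HIT. Cache (LRU->MRU): [G X P B W A N]
  27. access W: HIT. Cache (LRU->MRU): [G X P B A N W]
  28. access N: HIT. Cache (LRU->MRU): [G X P B A W N]
  29. access N: HIT. Cache (LRU->MRU): [G X P B A W N]
Total: 20 hits, 9 misses, 2 evictions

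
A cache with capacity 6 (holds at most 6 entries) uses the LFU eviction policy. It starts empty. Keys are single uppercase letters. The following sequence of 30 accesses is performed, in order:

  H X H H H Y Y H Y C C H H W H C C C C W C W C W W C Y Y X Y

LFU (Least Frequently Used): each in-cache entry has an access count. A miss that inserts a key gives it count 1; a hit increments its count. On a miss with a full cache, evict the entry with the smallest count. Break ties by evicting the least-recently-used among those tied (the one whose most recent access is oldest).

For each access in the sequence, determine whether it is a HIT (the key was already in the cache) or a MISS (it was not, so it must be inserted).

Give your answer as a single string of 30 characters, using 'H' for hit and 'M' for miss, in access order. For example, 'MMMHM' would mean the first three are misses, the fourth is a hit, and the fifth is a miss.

Answer: MMHHHMHHHMHHHMHHHHHHHHHHHHHHHH

Derivation:
LFU simulation (capacity=6):
  1. access H: MISS. Cache: [H(c=1)]
  2. access X: MISS. Cache: [H(c=1) X(c=1)]
  3. access H: HIT, count now 2. Cache: [X(c=1) H(c=2)]
  4. access H: HIT, count now 3. Cache: [X(c=1) H(c=3)]
  5. access H: HIT, count now 4. Cache: [X(c=1) H(c=4)]
  6. access Y: MISS. Cache: [X(c=1) Y(c=1) H(c=4)]
  7. access Y: HIT, count now 2. Cache: [X(c=1) Y(c=2) H(c=4)]
  8. access H: HIT, count now 5. Cache: [X(c=1) Y(c=2) H(c=5)]
  9. access Y: HIT, count now 3. Cache: [X(c=1) Y(c=3) H(c=5)]
  10. access C: MISS. Cache: [X(c=1) C(c=1) Y(c=3) H(c=5)]
  11. access C: HIT, count now 2. Cache: [X(c=1) C(c=2) Y(c=3) H(c=5)]
  12. access H: HIT, count now 6. Cache: [X(c=1) C(c=2) Y(c=3) H(c=6)]
  13. access H: HIT, count now 7. Cache: [X(c=1) C(c=2) Y(c=3) H(c=7)]
  14. access W: MISS. Cache: [X(c=1) W(c=1) C(c=2) Y(c=3) H(c=7)]
  15. access H: HIT, count now 8. Cache: [X(c=1) W(c=1) C(c=2) Y(c=3) H(c=8)]
  16. access C: HIT, count now 3. Cache: [X(c=1) W(c=1) Y(c=3) C(c=3) H(c=8)]
  17. access C: HIT, count now 4. Cache: [X(c=1) W(c=1) Y(c=3) C(c=4) H(c=8)]
  18. access C: HIT, count now 5. Cache: [X(c=1) W(c=1) Y(c=3) C(c=5) H(c=8)]
  19. access C: HIT, count now 6. Cache: [X(c=1) W(c=1) Y(c=3) C(c=6) H(c=8)]
  20. access W: HIT, count now 2. Cache: [X(c=1) W(c=2) Y(c=3) C(c=6) H(c=8)]
  21. access C: HIT, count now 7. Cache: [X(c=1) W(c=2) Y(c=3) C(c=7) H(c=8)]
  22. access W: HIT, count now 3. Cache: [X(c=1) Y(c=3) W(c=3) C(c=7) H(c=8)]
  23. access C: HIT, count now 8. Cache: [X(c=1) Y(c=3) W(c=3) H(c=8) C(c=8)]
  24. access W: HIT, count now 4. Cache: [X(c=1) Y(c=3) W(c=4) H(c=8) C(c=8)]
  25. access W: HIT, count now 5. Cache: [X(c=1) Y(c=3) W(c=5) H(c=8) C(c=8)]
  26. access C: HIT, count now 9. Cache: [X(c=1) Y(c=3) W(c=5) H(c=8) C(c=9)]
  27. access Y: HIT, count now 4. Cache: [X(c=1) Y(c=4) W(c=5) H(c=8) C(c=9)]
  28. access Y: HIT, count now 5. Cache: [X(c=1) W(c=5) Y(c=5) H(c=8) C(c=9)]
  29. access X: HIT, count now 2. Cache: [X(c=2) W(c=5) Y(c=5) H(c=8) C(c=9)]
  30. access Y: HIT, count now 6. Cache: [X(c=2) W(c=5) Y(c=6) H(c=8) C(c=9)]
Total: 25 hits, 5 misses, 0 evictions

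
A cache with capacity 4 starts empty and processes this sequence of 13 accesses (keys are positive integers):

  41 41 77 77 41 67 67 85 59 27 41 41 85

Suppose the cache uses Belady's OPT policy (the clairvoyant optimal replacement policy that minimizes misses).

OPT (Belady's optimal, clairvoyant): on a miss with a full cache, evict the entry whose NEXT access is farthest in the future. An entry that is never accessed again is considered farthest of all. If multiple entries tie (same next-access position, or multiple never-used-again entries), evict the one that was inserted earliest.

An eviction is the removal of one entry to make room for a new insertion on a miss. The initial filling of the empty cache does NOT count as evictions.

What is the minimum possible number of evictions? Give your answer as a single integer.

Answer: 2

Derivation:
OPT (Belady) simulation (capacity=4):
  1. access 41: MISS. Cache: [41]
  2. access 41: HIT. Next use of 41: step 5. Cache: [41]
  3. access 77: MISS. Cache: [41 77]
  4. access 77: HIT. Next use of 77: never. Cache: [41 77]
  5. access 41: HIT. Next use of 41: step 11. Cache: [41 77]
  6. access 67: MISS. Cache: [41 77 67]
  7. access 67: HIT. Next use of 67: never. Cache: [41 77 67]
  8. access 85: MISS. Cache: [41 77 67 85]
  9. access 59: MISS, evict 77 (next use: never). Cache: [41 67 85 59]
  10. access 27: MISS, evict 67 (next use: never). Cache: [41 85 59 27]
  11. access 41: HIT. Next use of 41: step 12. Cache: [41 85 59 27]
  12. access 41: HIT. Next use of 41: never. Cache: [41 85 59 27]
  13. access 85: HIT. Next use of 85: never. Cache: [41 85 59 27]
Total: 7 hits, 6 misses, 2 evictions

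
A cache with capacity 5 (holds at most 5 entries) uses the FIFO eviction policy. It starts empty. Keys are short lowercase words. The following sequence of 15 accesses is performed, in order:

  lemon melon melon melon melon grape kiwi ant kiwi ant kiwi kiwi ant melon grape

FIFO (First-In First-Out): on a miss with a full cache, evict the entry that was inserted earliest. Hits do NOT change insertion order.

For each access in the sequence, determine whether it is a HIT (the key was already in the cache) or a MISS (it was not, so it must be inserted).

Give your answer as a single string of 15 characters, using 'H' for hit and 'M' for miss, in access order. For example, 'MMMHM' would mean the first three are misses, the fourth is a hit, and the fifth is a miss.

FIFO simulation (capacity=5):
  1. access lemon: MISS. Cache (old->new): [lemon]
  2. access melon: MISS. Cache (old->new): [lemon melon]
  3. access melon: HIT. Cache (old->new): [lemon melon]
  4. access melon: HIT. Cache (old->new): [lemon melon]
  5. access melon: HIT. Cache (old->new): [lemon melon]
  6. access grape: MISS. Cache (old->new): [lemon melon grape]
  7. access kiwi: MISS. Cache (old->new): [lemon melon grape kiwi]
  8. access ant: MISS. Cache (old->new): [lemon melon grape kiwi ant]
  9. access kiwi: HIT. Cache (old->new): [lemon melon grape kiwi ant]
  10. access ant: HIT. Cache (old->new): [lemon melon grape kiwi ant]
  11. access kiwi: HIT. Cache (old->new): [lemon melon grape kiwi ant]
  12. access kiwi: HIT. Cache (old->new): [lemon melon grape kiwi ant]
  13. access ant: HIT. Cache (old->new): [lemon melon grape kiwi ant]
  14. access melon: HIT. Cache (old->new): [lemon melon grape kiwi ant]
  15. access grape: HIT. Cache (old->new): [lemon melon grape kiwi ant]
Total: 10 hits, 5 misses, 0 evictions

Answer: MMHHHMMMHHHHHHH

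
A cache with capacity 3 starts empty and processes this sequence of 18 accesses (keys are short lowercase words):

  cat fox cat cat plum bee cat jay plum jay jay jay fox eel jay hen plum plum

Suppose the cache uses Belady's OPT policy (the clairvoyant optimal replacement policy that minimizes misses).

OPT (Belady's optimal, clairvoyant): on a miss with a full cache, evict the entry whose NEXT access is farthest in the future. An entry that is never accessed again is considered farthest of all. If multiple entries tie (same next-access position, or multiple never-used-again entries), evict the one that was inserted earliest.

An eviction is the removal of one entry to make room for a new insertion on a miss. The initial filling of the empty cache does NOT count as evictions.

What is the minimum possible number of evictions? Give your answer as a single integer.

Answer: 5

Derivation:
OPT (Belady) simulation (capacity=3):
  1. access cat: MISS. Cache: [cat]
  2. access fox: MISS. Cache: [cat fox]
  3. access cat: HIT. Next use of cat: step 4. Cache: [cat fox]
  4. access cat: HIT. Next use of cat: step 7. Cache: [cat fox]
  5. access plum: MISS. Cache: [cat fox plum]
  6. access bee: MISS, evict fox (next use: step 13). Cache: [cat plum bee]
  7. access cat: HIT. Next use of cat: never. Cache: [cat plum bee]
  8. access jay: MISS, evict cat (next use: never). Cache: [plum bee jay]
  9. access plum: HIT. Next use of plum: step 17. Cache: [plum bee jay]
  10. access jay: HIT. Next use of jay: step 11. Cache: [plum bee jay]
  11. access jay: HIT. Next use of jay: step 12. Cache: [plum bee jay]
  12. access jay: HIT. Next use of jay: step 15. Cache: [plum bee jay]
  13. access fox: MISS, evict bee (next use: never). Cache: [plum jay fox]
  14. access eel: MISS, evict fox (next use: never). Cache: [plum jay eel]
  15. access jay: HIT. Next use of jay: never. Cache: [plum jay eel]
  16. access hen: MISS, evict jay (next use: never). Cache: [plum eel hen]
  17. access plum: HIT. Next use of plum: step 18. Cache: [plum eel hen]
  18. access plum: HIT. Next use of plum: never. Cache: [plum eel hen]
Total: 10 hits, 8 misses, 5 evictions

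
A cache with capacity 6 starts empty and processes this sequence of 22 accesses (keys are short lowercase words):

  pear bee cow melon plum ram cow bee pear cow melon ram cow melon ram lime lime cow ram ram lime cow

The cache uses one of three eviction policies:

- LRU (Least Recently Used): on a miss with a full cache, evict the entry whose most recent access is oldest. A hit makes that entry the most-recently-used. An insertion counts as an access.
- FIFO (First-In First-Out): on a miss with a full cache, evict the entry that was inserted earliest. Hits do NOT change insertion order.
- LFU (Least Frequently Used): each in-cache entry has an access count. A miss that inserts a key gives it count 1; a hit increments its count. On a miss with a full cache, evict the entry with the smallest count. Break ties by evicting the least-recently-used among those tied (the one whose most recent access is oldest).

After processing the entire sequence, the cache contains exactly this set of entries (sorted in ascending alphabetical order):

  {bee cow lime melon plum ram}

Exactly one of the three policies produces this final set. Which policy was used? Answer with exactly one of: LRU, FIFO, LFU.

Simulating under each policy and comparing final sets:
  LRU: final set = {bee cow lime melon pear ram} -> differs
  FIFO: final set = {bee cow lime melon plum ram} -> MATCHES target
  LFU: final set = {bee cow lime melon pear ram} -> differs
Only FIFO produces the target set.

Answer: FIFO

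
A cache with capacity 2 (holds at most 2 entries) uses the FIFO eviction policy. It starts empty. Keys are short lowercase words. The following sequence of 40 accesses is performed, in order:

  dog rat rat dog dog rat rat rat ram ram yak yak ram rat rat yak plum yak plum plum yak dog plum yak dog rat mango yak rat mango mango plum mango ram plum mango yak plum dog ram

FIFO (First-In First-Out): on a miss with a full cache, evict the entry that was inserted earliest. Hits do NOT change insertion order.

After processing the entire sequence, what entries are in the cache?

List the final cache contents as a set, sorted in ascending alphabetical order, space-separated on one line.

Answer: dog ram

Derivation:
FIFO simulation (capacity=2):
  1. access dog: MISS. Cache (old->new): [dog]
  2. access rat: MISS. Cache (old->new): [dog rat]
  3. access rat: HIT. Cache (old->new): [dog rat]
  4. access dog: HIT. Cache (old->new): [dog rat]
  5. access dog: HIT. Cache (old->new): [dog rat]
  6. access rat: HIT. Cache (old->new): [dog rat]
  7. access rat: HIT. Cache (old->new): [dog rat]
  8. access rat: HIT. Cache (old->new): [dog rat]
  9. access ram: MISS, evict dog. Cache (old->new): [rat ram]
  10. access ram: HIT. Cache (old->new): [rat ram]
  11. access yak: MISS, evict rat. Cache (old->new): [ram yak]
  12. access yak: HIT. Cache (old->new): [ram yak]
  13. access ram: HIT. Cache (old->new): [ram yak]
  14. access rat: MISS, evict ram. Cache (old->new): [yak rat]
  15. access rat: HIT. Cache (old->new): [yak rat]
  16. access yak: HIT. Cache (old->new): [yak rat]
  17. access plum: MISS, evict yak. Cache (old->new): [rat plum]
  18. access yak: MISS, evict rat. Cache (old->new): [plum yak]
  19. access plum: HIT. Cache (old->new): [plum yak]
  20. access plum: HIT. Cache (old->new): [plum yak]
  21. access yak: HIT. Cache (old->new): [plum yak]
  22. access dog: MISS, evict plum. Cache (old->new): [yak dog]
  23. access plum: MISS, evict yak. Cache (old->new): [dog plum]
  24. access yak: MISS, evict dog. Cache (old->new): [plum yak]
  25. access dog: MISS, evict plum. Cache (old->new): [yak dog]
  26. access rat: MISS, evict yak. Cache (old->new): [dog rat]
  27. access mango: MISS, evict dog. Cache (old->new): [rat mango]
  28. access yak: MISS, evict rat. Cache (old->new): [mango yak]
  29. access rat: MISS, evict mango. Cache (old->new): [yak rat]
  30. access mango: MISS, evict yak. Cache (old->new): [rat mango]
  31. access mango: HIT. Cache (old->new): [rat mango]
  32. access plum: MISS, evict rat. Cache (old->new): [mango plum]
  33. access mango: HIT. Cache (old->new): [mango plum]
  34. access ram: MISS, evict mango. Cache (old->new): [plum ram]
  35. access plum: HIT. Cache (old->new): [plum ram]
  36. access mango: MISS, evict plum. Cache (old->new): [ram mango]
  37. access yak: MISS, evict ram. Cache (old->new): [mango yak]
  38. access plum: MISS, evict mango. Cache (old->new): [yak plum]
  39. access dog: MISS, evict yak. Cache (old->new): [plum dog]
  40. access ram: MISS, evict plum. Cache (old->new): [dog ram]
Total: 17 hits, 23 misses, 21 evictions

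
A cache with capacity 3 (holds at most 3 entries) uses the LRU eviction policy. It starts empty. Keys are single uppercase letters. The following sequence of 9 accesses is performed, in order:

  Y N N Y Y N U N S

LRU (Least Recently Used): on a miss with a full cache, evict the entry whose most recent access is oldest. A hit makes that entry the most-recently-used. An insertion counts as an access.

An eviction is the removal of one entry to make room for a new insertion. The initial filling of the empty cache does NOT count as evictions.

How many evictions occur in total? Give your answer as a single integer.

LRU simulation (capacity=3):
  1. access Y: MISS. Cache (LRU->MRU): [Y]
  2. access N: MISS. Cache (LRU->MRU): [Y N]
  3. access N: HIT. Cache (LRU->MRU): [Y N]
  4. access Y: HIT. Cache (LRU->MRU): [N Y]
  5. access Y: HIT. Cache (LRU->MRU): [N Y]
  6. access N: HIT. Cache (LRU->MRU): [Y N]
  7. access U: MISS. Cache (LRU->MRU): [Y N U]
  8. access N: HIT. Cache (LRU->MRU): [Y U N]
  9. access S: MISS, evict Y. Cache (LRU->MRU): [U N S]
Total: 5 hits, 4 misses, 1 evictions

Answer: 1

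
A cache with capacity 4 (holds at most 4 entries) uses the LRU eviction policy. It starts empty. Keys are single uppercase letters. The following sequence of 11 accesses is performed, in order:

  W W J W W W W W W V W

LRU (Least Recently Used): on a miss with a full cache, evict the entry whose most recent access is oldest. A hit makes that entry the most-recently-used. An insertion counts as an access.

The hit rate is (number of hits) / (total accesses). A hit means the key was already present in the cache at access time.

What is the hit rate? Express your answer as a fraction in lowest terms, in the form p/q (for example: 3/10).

Answer: 8/11

Derivation:
LRU simulation (capacity=4):
  1. access W: MISS. Cache (LRU->MRU): [W]
  2. access W: HIT. Cache (LRU->MRU): [W]
  3. access J: MISS. Cache (LRU->MRU): [W J]
  4. access W: HIT. Cache (LRU->MRU): [J W]
  5. access W: HIT. Cache (LRU->MRU): [J W]
  6. access W: HIT. Cache (LRU->MRU): [J W]
  7. access W: HIT. Cache (LRU->MRU): [J W]
  8. access W: HIT. Cache (LRU->MRU): [J W]
  9. access W: HIT. Cache (LRU->MRU): [J W]
  10. access V: MISS. Cache (LRU->MRU): [J W V]
  11. access W: HIT. Cache (LRU->MRU): [J V W]
Total: 8 hits, 3 misses, 0 evictions

Hit rate = 8/11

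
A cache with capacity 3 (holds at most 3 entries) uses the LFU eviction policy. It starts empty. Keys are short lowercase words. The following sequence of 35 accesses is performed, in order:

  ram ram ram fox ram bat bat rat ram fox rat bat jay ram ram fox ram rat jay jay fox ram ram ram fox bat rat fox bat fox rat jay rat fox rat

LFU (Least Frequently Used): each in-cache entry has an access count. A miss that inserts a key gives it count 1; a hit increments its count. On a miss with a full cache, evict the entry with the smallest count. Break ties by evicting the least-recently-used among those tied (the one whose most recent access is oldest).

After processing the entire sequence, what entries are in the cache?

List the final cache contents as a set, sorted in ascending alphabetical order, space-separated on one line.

LFU simulation (capacity=3):
  1. access ram: MISS. Cache: [ram(c=1)]
  2. access ram: HIT, count now 2. Cache: [ram(c=2)]
  3. access ram: HIT, count now 3. Cache: [ram(c=3)]
  4. access fox: MISS. Cache: [fox(c=1) ram(c=3)]
  5. access ram: HIT, count now 4. Cache: [fox(c=1) ram(c=4)]
  6. access bat: MISS. Cache: [fox(c=1) bat(c=1) ram(c=4)]
  7. access bat: HIT, count now 2. Cache: [fox(c=1) bat(c=2) ram(c=4)]
  8. access rat: MISS, evict fox(c=1). Cache: [rat(c=1) bat(c=2) ram(c=4)]
  9. access ram: HIT, count now 5. Cache: [rat(c=1) bat(c=2) ram(c=5)]
  10. access fox: MISS, evict rat(c=1). Cache: [fox(c=1) bat(c=2) ram(c=5)]
  11. access rat: MISS, evict fox(c=1). Cache: [rat(c=1) bat(c=2) ram(c=5)]
  12. access bat: HIT, count now 3. Cache: [rat(c=1) bat(c=3) ram(c=5)]
  13. access jay: MISS, evict rat(c=1). Cache: [jay(c=1) bat(c=3) ram(c=5)]
  14. access ram: HIT, count now 6. Cache: [jay(c=1) bat(c=3) ram(c=6)]
  15. access ram: HIT, count now 7. Cache: [jay(c=1) bat(c=3) ram(c=7)]
  16. access fox: MISS, evict jay(c=1). Cache: [fox(c=1) bat(c=3) ram(c=7)]
  17. access ram: HIT, count now 8. Cache: [fox(c=1) bat(c=3) ram(c=8)]
  18. access rat: MISS, evict fox(c=1). Cache: [rat(c=1) bat(c=3) ram(c=8)]
  19. access jay: MISS, evict rat(c=1). Cache: [jay(c=1) bat(c=3) ram(c=8)]
  20. access jay: HIT, count now 2. Cache: [jay(c=2) bat(c=3) ram(c=8)]
  21. access fox: MISS, evict jay(c=2). Cache: [fox(c=1) bat(c=3) ram(c=8)]
  22. access ram: HIT, count now 9. Cache: [fox(c=1) bat(c=3) ram(c=9)]
  23. access ram: HIT, count now 10. Cache: [fox(c=1) bat(c=3) ram(c=10)]
  24. access ram: HIT, count now 11. Cache: [fox(c=1) bat(c=3) ram(c=11)]
  25. access fox: HIT, count now 2. Cache: [fox(c=2) bat(c=3) ram(c=11)]
  26. access bat: HIT, count now 4. Cache: [fox(c=2) bat(c=4) ram(c=11)]
  27. access rat: MISS, evict fox(c=2). Cache: [rat(c=1) bat(c=4) ram(c=11)]
  28. access fox: MISS, evict rat(c=1). Cache: [fox(c=1) bat(c=4) ram(c=11)]
  29. access bat: HIT, count now 5. Cache: [fox(c=1) bat(c=5) ram(c=11)]
  30. access fox: HIT, count now 2. Cache: [fox(c=2) bat(c=5) ram(c=11)]
  31. access rat: MISS, evict fox(c=2). Cache: [rat(c=1) bat(c=5) ram(c=11)]
  32. access jay: MISS, evict rat(c=1). Cache: [jay(c=1) bat(c=5) ram(c=11)]
  33. access rat: MISS, evict jay(c=1). Cache: [rat(c=1) bat(c=5) ram(c=11)]
  34. access fox: MISS, evict rat(c=1). Cache: [fox(c=1) bat(c=5) ram(c=11)]
  35. access rat: MISS, evict fox(c=1). Cache: [rat(c=1) bat(c=5) ram(c=11)]
Total: 17 hits, 18 misses, 15 evictions

Answer: bat ram rat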